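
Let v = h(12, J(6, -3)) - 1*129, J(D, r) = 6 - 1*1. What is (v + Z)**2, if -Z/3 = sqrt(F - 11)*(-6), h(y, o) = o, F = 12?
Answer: 11236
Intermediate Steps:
J(D, r) = 5 (J(D, r) = 6 - 1 = 5)
v = -124 (v = 5 - 1*129 = 5 - 129 = -124)
Z = 18 (Z = -3*sqrt(12 - 11)*(-6) = -3*sqrt(1)*(-6) = -3*(-6) = 18)
(v + Z)**2 = (-124 + 18)**2 = (-106)**2 = 11236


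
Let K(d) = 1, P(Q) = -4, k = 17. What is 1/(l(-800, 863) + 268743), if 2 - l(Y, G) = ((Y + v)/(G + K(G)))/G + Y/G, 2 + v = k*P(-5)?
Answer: 124272/33397593985 ≈ 3.7210e-6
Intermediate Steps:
v = -70 (v = -2 + 17*(-4) = -2 - 68 = -70)
l(Y, G) = 2 - Y/G - (-70 + Y)/(G*(1 + G)) (l(Y, G) = 2 - (((Y - 70)/(G + 1))/G + Y/G) = 2 - (((-70 + Y)/(1 + G))/G + Y/G) = 2 - ((-70 + Y)/(G*(1 + G)) + Y/G) = 2 - (Y/G + (-70 + Y)/(G*(1 + G))) = 2 + (-Y/G - (-70 + Y)/(G*(1 + G))) = 2 - Y/G - (-70 + Y)/(G*(1 + G)))
1/(l(-800, 863) + 268743) = 1/((70 - 2*(-800) + 2*863 + 2*863² - 1*863*(-800))/(863*(1 + 863)) + 268743) = 1/((1/863)*(70 + 1600 + 1726 + 2*744769 + 690400)/864 + 268743) = 1/((1/863)*(1/864)*(70 + 1600 + 1726 + 1489538 + 690400) + 268743) = 1/((1/863)*(1/864)*2183334 + 268743) = 1/(363889/124272 + 268743) = 1/(33397593985/124272) = 124272/33397593985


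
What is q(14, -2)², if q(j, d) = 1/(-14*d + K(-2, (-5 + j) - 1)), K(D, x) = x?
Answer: 1/1296 ≈ 0.00077160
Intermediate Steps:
q(j, d) = 1/(-6 + j - 14*d) (q(j, d) = 1/(-14*d + ((-5 + j) - 1)) = 1/(-14*d + (-6 + j)) = 1/(-6 + j - 14*d))
q(14, -2)² = (-1/(6 - 1*14 + 14*(-2)))² = (-1/(6 - 14 - 28))² = (-1/(-36))² = (-1*(-1/36))² = (1/36)² = 1/1296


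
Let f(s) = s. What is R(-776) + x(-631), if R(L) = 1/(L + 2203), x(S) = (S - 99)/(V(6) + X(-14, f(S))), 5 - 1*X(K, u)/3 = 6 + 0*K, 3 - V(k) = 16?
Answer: 520863/11416 ≈ 45.626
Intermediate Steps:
V(k) = -13 (V(k) = 3 - 1*16 = 3 - 16 = -13)
X(K, u) = -3 (X(K, u) = 15 - 3*(6 + 0*K) = 15 - 3*(6 + 0) = 15 - 3*6 = 15 - 18 = -3)
x(S) = 99/16 - S/16 (x(S) = (S - 99)/(-13 - 3) = (-99 + S)/(-16) = (-99 + S)*(-1/16) = 99/16 - S/16)
R(L) = 1/(2203 + L)
R(-776) + x(-631) = 1/(2203 - 776) + (99/16 - 1/16*(-631)) = 1/1427 + (99/16 + 631/16) = 1/1427 + 365/8 = 520863/11416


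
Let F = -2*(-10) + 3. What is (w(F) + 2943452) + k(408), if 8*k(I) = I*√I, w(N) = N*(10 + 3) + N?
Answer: 2943774 + 102*√102 ≈ 2.9448e+6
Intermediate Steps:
F = 23 (F = 20 + 3 = 23)
w(N) = 14*N (w(N) = N*13 + N = 13*N + N = 14*N)
k(I) = I^(3/2)/8 (k(I) = (I*√I)/8 = I^(3/2)/8)
(w(F) + 2943452) + k(408) = (14*23 + 2943452) + 408^(3/2)/8 = (322 + 2943452) + (816*√102)/8 = 2943774 + 102*√102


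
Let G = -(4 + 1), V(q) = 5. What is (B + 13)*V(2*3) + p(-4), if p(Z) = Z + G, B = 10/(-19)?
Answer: 1014/19 ≈ 53.368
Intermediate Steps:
B = -10/19 (B = 10*(-1/19) = -10/19 ≈ -0.52632)
G = -5 (G = -1*5 = -5)
p(Z) = -5 + Z (p(Z) = Z - 5 = -5 + Z)
(B + 13)*V(2*3) + p(-4) = (-10/19 + 13)*5 + (-5 - 4) = (237/19)*5 - 9 = 1185/19 - 9 = 1014/19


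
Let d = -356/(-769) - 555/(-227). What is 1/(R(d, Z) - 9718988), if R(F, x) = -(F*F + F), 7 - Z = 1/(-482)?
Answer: -30472240969/296159690585086562 ≈ -1.0289e-7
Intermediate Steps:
Z = 3375/482 (Z = 7 - 1/(-482) = 7 - 1*(-1/482) = 7 + 1/482 = 3375/482 ≈ 7.0021)
d = 507607/174563 (d = -356*(-1/769) - 555*(-1/227) = 356/769 + 555/227 = 507607/174563 ≈ 2.9079)
R(F, x) = -F - F² (R(F, x) = -(F² + F) = -(F + F²) = -F - F²)
1/(R(d, Z) - 9718988) = 1/(-1*507607/174563*(1 + 507607/174563) - 9718988) = 1/(-1*507607/174563*682170/174563 - 9718988) = 1/(-346274267190/30472240969 - 9718988) = 1/(-296159690585086562/30472240969) = -30472240969/296159690585086562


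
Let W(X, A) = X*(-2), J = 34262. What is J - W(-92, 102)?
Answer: 34078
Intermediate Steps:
W(X, A) = -2*X
J - W(-92, 102) = 34262 - (-2)*(-92) = 34262 - 1*184 = 34262 - 184 = 34078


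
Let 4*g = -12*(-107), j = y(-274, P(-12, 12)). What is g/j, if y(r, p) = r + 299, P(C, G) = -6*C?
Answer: 321/25 ≈ 12.840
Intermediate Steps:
y(r, p) = 299 + r
j = 25 (j = 299 - 274 = 25)
g = 321 (g = (-12*(-107))/4 = (¼)*1284 = 321)
g/j = 321/25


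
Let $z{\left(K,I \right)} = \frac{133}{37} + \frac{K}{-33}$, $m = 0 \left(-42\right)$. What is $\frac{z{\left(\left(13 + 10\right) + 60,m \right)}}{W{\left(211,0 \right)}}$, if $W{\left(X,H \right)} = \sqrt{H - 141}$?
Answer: $- \frac{1318 i \sqrt{141}}{172161} \approx - 0.090906 i$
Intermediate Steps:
$m = 0$
$z{\left(K,I \right)} = \frac{133}{37} - \frac{K}{33}$ ($z{\left(K,I \right)} = 133 \cdot \frac{1}{37} + K \left(- \frac{1}{33}\right) = \frac{133}{37} - \frac{K}{33}$)
$W{\left(X,H \right)} = \sqrt{-141 + H}$
$\frac{z{\left(\left(13 + 10\right) + 60,m \right)}}{W{\left(211,0 \right)}} = \frac{\frac{133}{37} - \frac{\left(13 + 10\right) + 60}{33}}{\sqrt{-141 + 0}} = \frac{\frac{133}{37} - \frac{23 + 60}{33}}{\sqrt{-141}} = \frac{\frac{133}{37} - \frac{83}{33}}{i \sqrt{141}} = \left(\frac{133}{37} - \frac{83}{33}\right) \left(- \frac{i \sqrt{141}}{141}\right) = \frac{1318 \left(- \frac{i \sqrt{141}}{141}\right)}{1221} = - \frac{1318 i \sqrt{141}}{172161}$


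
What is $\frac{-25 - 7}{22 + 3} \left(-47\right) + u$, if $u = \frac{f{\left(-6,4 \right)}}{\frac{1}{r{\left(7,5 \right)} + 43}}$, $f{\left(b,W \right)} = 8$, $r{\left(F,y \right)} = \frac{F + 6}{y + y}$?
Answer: $\frac{10364}{25} \approx 414.56$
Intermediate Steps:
$r{\left(F,y \right)} = \frac{6 + F}{2 y}$
$u = \frac{1772}{5}$ ($u = \frac{8}{\frac{1}{\frac{6 + 7}{2 \cdot 5} + 43}} = \frac{8}{\frac{1}{\frac{1}{2} \cdot \frac{1}{5} \cdot 13 + 43}} = \frac{8}{\frac{1}{\frac{13}{10} + 43}} = \frac{8}{\frac{1}{\frac{443}{10}}} = \frac{8}{\frac{10}{443}} = 8 \cdot \frac{443}{10} = \frac{1772}{5} \approx 354.4$)
$\frac{-25 - 7}{22 + 3} \left(-47\right) + u = \frac{-25 - 7}{22 + 3} \left(-47\right) + \frac{1772}{5} = - \frac{32}{25} \left(-47\right) + \frac{1772}{5} = \left(-32\right) \frac{1}{25} \left(-47\right) + \frac{1772}{5} = \left(- \frac{32}{25}\right) \left(-47\right) + \frac{1772}{5} = \frac{1504}{25} + \frac{1772}{5} = \frac{10364}{25}$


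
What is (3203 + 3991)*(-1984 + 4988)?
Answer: 21610776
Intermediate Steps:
(3203 + 3991)*(-1984 + 4988) = 7194*3004 = 21610776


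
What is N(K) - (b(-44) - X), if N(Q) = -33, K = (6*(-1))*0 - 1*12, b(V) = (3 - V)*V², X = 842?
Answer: -90183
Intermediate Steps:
b(V) = V²*(3 - V)
K = -12 (K = -6*0 - 12 = 0 - 12 = -12)
N(K) - (b(-44) - X) = -33 - ((-44)²*(3 - 1*(-44)) - 1*842) = -33 - (1936*(3 + 44) - 842) = -33 - (1936*47 - 842) = -33 - (90992 - 842) = -33 - 1*90150 = -33 - 90150 = -90183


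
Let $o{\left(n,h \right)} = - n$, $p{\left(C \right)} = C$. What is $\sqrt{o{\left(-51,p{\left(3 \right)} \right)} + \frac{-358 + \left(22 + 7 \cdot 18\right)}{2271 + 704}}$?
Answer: $\frac{3 \sqrt{40885}}{85} \approx 7.1365$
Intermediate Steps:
$\sqrt{o{\left(-51,p{\left(3 \right)} \right)} + \frac{-358 + \left(22 + 7 \cdot 18\right)}{2271 + 704}} = \sqrt{\left(-1\right) \left(-51\right) + \frac{-358 + \left(22 + 7 \cdot 18\right)}{2271 + 704}} = \sqrt{51 + \frac{-358 + \left(22 + 126\right)}{2975}} = \sqrt{51 + \left(-358 + 148\right) \frac{1}{2975}} = \sqrt{51 - \frac{6}{85}} = \sqrt{\frac{4329}{85}} = \frac{3 \sqrt{40885}}{85}$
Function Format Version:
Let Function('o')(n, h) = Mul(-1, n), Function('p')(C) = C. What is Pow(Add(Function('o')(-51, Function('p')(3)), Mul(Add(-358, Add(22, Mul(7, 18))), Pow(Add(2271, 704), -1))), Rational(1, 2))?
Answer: Mul(Rational(3, 85), Pow(40885, Rational(1, 2))) ≈ 7.1365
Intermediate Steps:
Pow(Add(Function('o')(-51, Function('p')(3)), Mul(Add(-358, Add(22, Mul(7, 18))), Pow(Add(2271, 704), -1))), Rational(1, 2)) = Pow(Add(Mul(-1, -51), Mul(Add(-358, Add(22, Mul(7, 18))), Pow(Add(2271, 704), -1))), Rational(1, 2)) = Pow(Add(51, Mul(Add(-358, Add(22, 126)), Pow(2975, -1))), Rational(1, 2)) = Pow(Add(51, Mul(Add(-358, 148), Rational(1, 2975))), Rational(1, 2)) = Pow(Add(51, Mul(-210, Rational(1, 2975))), Rational(1, 2)) = Pow(Add(51, Rational(-6, 85)), Rational(1, 2)) = Pow(Rational(4329, 85), Rational(1, 2)) = Mul(Rational(3, 85), Pow(40885, Rational(1, 2)))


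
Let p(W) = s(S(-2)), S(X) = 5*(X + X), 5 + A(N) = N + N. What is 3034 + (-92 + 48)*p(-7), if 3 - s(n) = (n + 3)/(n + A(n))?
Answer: 189378/65 ≈ 2913.5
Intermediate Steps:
A(N) = -5 + 2*N (A(N) = -5 + (N + N) = -5 + 2*N)
S(X) = 10*X (S(X) = 5*(2*X) = 10*X)
s(n) = 3 - (3 + n)/(-5 + 3*n) (s(n) = 3 - (n + 3)/(n + (-5 + 2*n)) = 3 - (3 + n)/(-5 + 3*n))
p(W) = 178/65 (p(W) = 2*(-9 + 4*(10*(-2)))/(-5 + 3*(10*(-2))) = 2*(-9 + 4*(-20))/(-5 + 3*(-20)) = 2*(-9 - 80)/(-5 - 60) = 2*(-89)/(-65) = 2*(-1/65)*(-89) = 178/65)
3034 + (-92 + 48)*p(-7) = 3034 + (-92 + 48)*(178/65) = 3034 - 44*178/65 = 3034 - 7832/65 = 189378/65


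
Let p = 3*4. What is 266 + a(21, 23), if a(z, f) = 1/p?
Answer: 3193/12 ≈ 266.08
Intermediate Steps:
p = 12
a(z, f) = 1/12
266 + a(21, 23) = 266 + 1/12 = 3193/12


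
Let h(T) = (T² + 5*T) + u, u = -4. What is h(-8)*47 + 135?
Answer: 1075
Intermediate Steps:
h(T) = -4 + T² + 5*T (h(T) = (T² + 5*T) - 4 = -4 + T² + 5*T)
h(-8)*47 + 135 = (-4 + (-8)² + 5*(-8))*47 + 135 = (-4 + 64 - 40)*47 + 135 = 20*47 + 135 = 940 + 135 = 1075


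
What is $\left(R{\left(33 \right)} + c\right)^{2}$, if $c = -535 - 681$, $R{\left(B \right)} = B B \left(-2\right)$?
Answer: $11519236$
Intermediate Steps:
$R{\left(B \right)} = - 2 B^{2}$ ($R{\left(B \right)} = B^{2} \left(-2\right) = - 2 B^{2}$)
$c = -1216$ ($c = -535 - 681 = -1216$)
$\left(R{\left(33 \right)} + c\right)^{2} = \left(- 2 \cdot 33^{2} - 1216\right)^{2} = \left(\left(-2\right) 1089 - 1216\right)^{2} = \left(-2178 - 1216\right)^{2} = \left(-3394\right)^{2} = 11519236$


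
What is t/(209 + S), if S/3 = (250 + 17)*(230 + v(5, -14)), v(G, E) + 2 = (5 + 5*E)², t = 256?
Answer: 128/1783531 ≈ 7.1768e-5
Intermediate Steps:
v(G, E) = -2 + (5 + 5*E)²
S = 3566853 (S = 3*((250 + 17)*(230 + (-2 + 25*(1 - 14)²))) = 3*(267*(230 + (-2 + 25*(-13)²))) = 3*(267*(230 + (-2 + 25*169))) = 3*(267*(230 + (-2 + 4225))) = 3*(267*(230 + 4223)) = 3*(267*4453) = 3*1188951 = 3566853)
t/(209 + S) = 256/(209 + 3566853) = 256/3567062 = 256*(1/3567062) = 128/1783531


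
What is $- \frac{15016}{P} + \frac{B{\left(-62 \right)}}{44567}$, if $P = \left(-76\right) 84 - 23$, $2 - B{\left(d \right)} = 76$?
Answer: $\frac{668743954}{285540769} \approx 2.342$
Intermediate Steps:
$B{\left(d \right)} = -74$ ($B{\left(d \right)} = 2 - 76 = -74$)
$P = -6407$ ($P = -6384 - 23 = -6407$)
$- \frac{15016}{P} + \frac{B{\left(-62 \right)}}{44567} = - \frac{15016}{-6407} - \frac{74}{44567} = \left(-15016\right) \left(- \frac{1}{6407}\right) - \frac{74}{44567} = \frac{15016}{6407} - \frac{74}{44567} = \frac{668743954}{285540769}$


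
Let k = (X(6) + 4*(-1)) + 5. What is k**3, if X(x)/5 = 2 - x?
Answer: -6859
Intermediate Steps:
X(x) = 10 - 5*x (X(x) = 5*(2 - x) = 10 - 5*x)
k = -19 (k = ((10 - 5*6) + 4*(-1)) + 5 = ((10 - 30) - 4) + 5 = (-20 - 4) + 5 = -24 + 5 = -19)
k**3 = (-19)**3 = -6859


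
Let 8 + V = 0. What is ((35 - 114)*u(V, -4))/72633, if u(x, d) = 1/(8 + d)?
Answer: -79/290532 ≈ -0.00027191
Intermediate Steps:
V = -8 (V = -8 + 0 = -8)
((35 - 114)*u(V, -4))/72633 = ((35 - 114)/(8 - 4))/72633 = -79/4*(1/72633) = -79*¼*(1/72633) = -79/4*1/72633 = -79/290532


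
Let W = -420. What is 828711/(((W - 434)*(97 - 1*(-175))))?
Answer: -828711/232288 ≈ -3.5676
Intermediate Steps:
828711/(((W - 434)*(97 - 1*(-175)))) = 828711/(((-420 - 434)*(97 - 1*(-175)))) = 828711/((-854*(97 + 175))) = 828711/((-854*272)) = 828711/(-232288) = 828711*(-1/232288) = -828711/232288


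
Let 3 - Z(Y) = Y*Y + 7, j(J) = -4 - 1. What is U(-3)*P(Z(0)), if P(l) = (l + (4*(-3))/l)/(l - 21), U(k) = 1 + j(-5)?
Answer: -4/25 ≈ -0.16000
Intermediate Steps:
j(J) = -5
U(k) = -4 (U(k) = 1 - 5 = -4)
Z(Y) = -4 - Y² (Z(Y) = 3 - (Y*Y + 7) = 3 - (Y² + 7) = 3 - (7 + Y²) = 3 + (-7 - Y²) = -4 - Y²)
P(l) = (l - 12/l)/(-21 + l)
U(-3)*P(Z(0)) = -4*(-12 + (-4 - 1*0²)²)/((-4 - 1*0²)*(-21 + (-4 - 1*0²))) = -4*(-12 + (-4 - 1*0)²)/((-4 - 1*0)*(-21 + (-4 - 1*0))) = -4*(-12 + (-4 + 0)²)/((-4 + 0)*(-21 + (-4 + 0))) = -4*(-12 + (-4)²)/((-4)*(-21 - 4)) = -(-1)*(-12 + 16)/(-25) = -(-1)*(-1)*4/25 = -4*1/25 = -4/25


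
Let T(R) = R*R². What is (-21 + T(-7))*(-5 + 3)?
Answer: 728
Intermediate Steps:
T(R) = R³
(-21 + T(-7))*(-5 + 3) = (-21 + (-7)³)*(-5 + 3) = (-21 - 343)*(-2) = -364*(-2) = 728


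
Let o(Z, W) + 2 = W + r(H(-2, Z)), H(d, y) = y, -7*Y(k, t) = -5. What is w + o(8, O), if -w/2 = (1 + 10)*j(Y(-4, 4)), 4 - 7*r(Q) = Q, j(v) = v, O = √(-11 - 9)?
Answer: -128/7 + 2*I*√5 ≈ -18.286 + 4.4721*I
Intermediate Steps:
O = 2*I*√5 (O = √(-20) = 2*I*√5 ≈ 4.4721*I)
Y(k, t) = 5/7 (Y(k, t) = -⅐*(-5) = 5/7)
r(Q) = 4/7 - Q/7
o(Z, W) = -10/7 + W - Z/7 (o(Z, W) = -2 + (W + (4/7 - Z/7)) = -2 + (4/7 + W - Z/7) = -10/7 + W - Z/7)
w = -110/7 (w = -2*(1 + 10)*5/7 = -22*5/7 = -2*55/7 = -110/7 ≈ -15.714)
w + o(8, O) = -110/7 + (-10/7 + 2*I*√5 - ⅐*8) = -110/7 + (-10/7 + 2*I*√5 - 8/7) = -110/7 + (-18/7 + 2*I*√5) = -128/7 + 2*I*√5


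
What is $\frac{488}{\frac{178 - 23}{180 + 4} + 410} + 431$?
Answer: $\frac{32671237}{75595} \approx 432.19$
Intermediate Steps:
$\frac{488}{\frac{178 - 23}{180 + 4} + 410} + 431 = \frac{488}{\frac{155}{184} + 410} + 431 = \frac{488}{\frac{75595}{184}} + 431 = 488 \cdot \frac{184}{75595} + 431 = \frac{89792}{75595} + 431 = \frac{32671237}{75595}$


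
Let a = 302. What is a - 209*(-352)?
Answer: 73870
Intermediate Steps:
a - 209*(-352) = 302 - 209*(-352) = 302 + 73568 = 73870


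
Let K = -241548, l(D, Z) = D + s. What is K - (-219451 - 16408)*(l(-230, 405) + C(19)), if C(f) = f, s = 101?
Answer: -26186038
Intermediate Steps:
l(D, Z) = 101 + D (l(D, Z) = D + 101 = 101 + D)
K - (-219451 - 16408)*(l(-230, 405) + C(19)) = -241548 - (-219451 - 16408)*((101 - 230) + 19) = -241548 - (-235859)*(-129 + 19) = -241548 - (-235859)*(-110) = -241548 - 1*25944490 = -241548 - 25944490 = -26186038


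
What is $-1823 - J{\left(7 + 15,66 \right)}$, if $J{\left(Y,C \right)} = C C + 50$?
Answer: $-6229$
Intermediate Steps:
$J{\left(Y,C \right)} = 50 + C^{2}$ ($J{\left(Y,C \right)} = C^{2} + 50 = 50 + C^{2}$)
$-1823 - J{\left(7 + 15,66 \right)} = -1823 - \left(50 + 66^{2}\right) = -1823 - \left(50 + 4356\right) = -1823 - 4406 = -6229$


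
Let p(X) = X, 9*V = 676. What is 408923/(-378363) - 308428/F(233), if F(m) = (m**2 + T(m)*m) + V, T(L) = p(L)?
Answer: -725078247835/184996426857 ≈ -3.9194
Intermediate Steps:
V = 676/9 (V = (1/9)*676 = 676/9 ≈ 75.111)
T(L) = L
F(m) = 676/9 + 2*m**2 (F(m) = (m**2 + m*m) + 676/9 = (m**2 + m**2) + 676/9 = 2*m**2 + 676/9 = 676/9 + 2*m**2)
408923/(-378363) - 308428/F(233) = 408923/(-378363) - 308428/(676/9 + 2*233**2) = 408923*(-1/378363) - 308428/(676/9 + 2*54289) = -408923/378363 - 308428/(676/9 + 108578) = -408923/378363 - 308428/977878/9 = -408923/378363 - 308428*9/977878 = -408923/378363 - 1387926/488939 = -725078247835/184996426857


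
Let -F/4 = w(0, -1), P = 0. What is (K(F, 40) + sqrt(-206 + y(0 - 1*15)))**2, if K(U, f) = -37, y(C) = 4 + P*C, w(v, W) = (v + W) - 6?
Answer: (37 - I*sqrt(202))**2 ≈ 1167.0 - 1051.7*I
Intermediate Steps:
w(v, W) = -6 + W + v (w(v, W) = (W + v) - 6 = -6 + W + v)
y(C) = 4 (y(C) = 4 + 0*C = 4 + 0 = 4)
F = 28 (F = -4*(-6 - 1 + 0) = -4*(-7) = 28)
(K(F, 40) + sqrt(-206 + y(0 - 1*15)))**2 = (-37 + sqrt(-206 + 4))**2 = (-37 + sqrt(-202))**2 = (-37 + I*sqrt(202))**2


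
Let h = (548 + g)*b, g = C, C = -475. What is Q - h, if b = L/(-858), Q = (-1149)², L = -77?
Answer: 102975167/78 ≈ 1.3202e+6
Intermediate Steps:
Q = 1320201
g = -475
b = 7/78 (b = -77/(-858) = -77*(-1/858) = 7/78 ≈ 0.089744)
h = 511/78 (h = (548 - 475)*(7/78) = 73*(7/78) = 511/78 ≈ 6.5513)
Q - h = 1320201 - 1*511/78 = 1320201 - 511/78 = 102975167/78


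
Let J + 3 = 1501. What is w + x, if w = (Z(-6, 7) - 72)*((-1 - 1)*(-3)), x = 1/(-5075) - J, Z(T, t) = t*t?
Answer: -8302701/5075 ≈ -1636.0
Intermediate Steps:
J = 1498 (J = -3 + 1501 = 1498)
Z(T, t) = t²
x = -7602351/5075 (x = 1/(-5075) - 1*1498 = -1/5075 - 1498 = -7602351/5075 ≈ -1498.0)
w = -138 (w = (7² - 72)*((-1 - 1)*(-3)) = (49 - 72)*(-2*(-3)) = -23*6 = -138)
w + x = -138 - 7602351/5075 = -8302701/5075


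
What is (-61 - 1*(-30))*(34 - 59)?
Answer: 775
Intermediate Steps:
(-61 - 1*(-30))*(34 - 59) = (-61 + 30)*(-25) = -31*(-25) = 775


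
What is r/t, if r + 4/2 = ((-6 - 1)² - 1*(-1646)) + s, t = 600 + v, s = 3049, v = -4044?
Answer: -2371/1722 ≈ -1.3769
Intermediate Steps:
t = -3444 (t = 600 - 4044 = -3444)
r = 4742 (r = -2 + (((-6 - 1)² - 1*(-1646)) + 3049) = -2 + (((-7)² + 1646) + 3049) = -2 + ((49 + 1646) + 3049) = -2 + (1695 + 3049) = -2 + 4744 = 4742)
r/t = 4742/(-3444) = 4742*(-1/3444) = -2371/1722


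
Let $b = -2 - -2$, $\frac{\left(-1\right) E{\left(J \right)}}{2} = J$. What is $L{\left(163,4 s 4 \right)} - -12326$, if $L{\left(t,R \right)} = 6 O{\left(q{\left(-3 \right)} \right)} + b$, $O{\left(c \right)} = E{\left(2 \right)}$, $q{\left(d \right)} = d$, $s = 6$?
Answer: $12302$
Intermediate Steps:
$E{\left(J \right)} = - 2 J$
$O{\left(c \right)} = -4$ ($O{\left(c \right)} = \left(-2\right) 2 = -4$)
$b = 0$ ($b = -2 + 2 = 0$)
$L{\left(t,R \right)} = -24$ ($L{\left(t,R \right)} = 6 \left(-4\right) + 0 = -24 + 0 = -24$)
$L{\left(163,4 s 4 \right)} - -12326 = -24 - -12326 = -24 + 12326 = 12302$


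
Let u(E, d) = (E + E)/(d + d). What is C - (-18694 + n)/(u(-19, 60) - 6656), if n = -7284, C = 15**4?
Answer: 20217003195/399379 ≈ 50621.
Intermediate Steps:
C = 50625
u(E, d) = E/d (u(E, d) = (2*E)/((2*d)) = (2*E)*(1/(2*d)) = E/d)
C - (-18694 + n)/(u(-19, 60) - 6656) = 50625 - (-18694 - 7284)/(-19/60 - 6656) = 50625 - (-25978)/(-19*1/60 - 6656) = 50625 - (-25978)/(-19/60 - 6656) = 50625 - (-25978)/(-399379/60) = 50625 - (-25978)*(-60)/399379 = 50625 - 1*1558680/399379 = 50625 - 1558680/399379 = 20217003195/399379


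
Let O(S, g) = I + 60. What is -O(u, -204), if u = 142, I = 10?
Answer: -70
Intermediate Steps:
O(S, g) = 70 (O(S, g) = 10 + 60 = 70)
-O(u, -204) = -1*70 = -70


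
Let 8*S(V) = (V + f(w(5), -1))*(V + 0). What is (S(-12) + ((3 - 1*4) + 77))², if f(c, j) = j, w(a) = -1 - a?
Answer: 36481/4 ≈ 9120.3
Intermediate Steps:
S(V) = V*(-1 + V)/8 (S(V) = ((V - 1)*(V + 0))/8 = ((-1 + V)*V)/8 = (V*(-1 + V))/8 = V*(-1 + V)/8)
(S(-12) + ((3 - 1*4) + 77))² = ((⅛)*(-12)*(-1 - 12) + ((3 - 1*4) + 77))² = ((⅛)*(-12)*(-13) + ((3 - 4) + 77))² = (39/2 + (-1 + 77))² = (39/2 + 76)² = (191/2)² = 36481/4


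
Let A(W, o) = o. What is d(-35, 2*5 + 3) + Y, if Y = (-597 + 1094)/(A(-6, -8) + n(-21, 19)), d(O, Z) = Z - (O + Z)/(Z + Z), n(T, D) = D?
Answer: 8441/143 ≈ 59.028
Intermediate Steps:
d(O, Z) = Z - (O + Z)/(2*Z)
Y = 497/11 (Y = (-597 + 1094)/(-8 + 19) = 497/11 ≈ 45.182)
d(-35, 2*5 + 3) + Y = (-½ + (2*5 + 3) - ½*(-35)/(2*5 + 3)) + 497/11 = (-½ + (10 + 3) - ½*(-35)/(10 + 3)) + 497/11 = (-½ + 13 - ½*(-35)/13) + 497/11 = (-½ + 13 - ½*(-35)*1/13) + 497/11 = (-½ + 13 + 35/26) + 497/11 = 180/13 + 497/11 = 8441/143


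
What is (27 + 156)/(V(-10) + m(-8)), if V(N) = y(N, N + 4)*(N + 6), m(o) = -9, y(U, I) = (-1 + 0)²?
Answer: -183/13 ≈ -14.077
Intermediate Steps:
y(U, I) = 1 (y(U, I) = (-1)² = 1)
V(N) = 6 + N (V(N) = 1*(N + 6) = 1*(6 + N) = 6 + N)
(27 + 156)/(V(-10) + m(-8)) = (27 + 156)/((6 - 10) - 9) = 183/(-4 - 9) = 183/(-13) = 183*(-1/13) = -183/13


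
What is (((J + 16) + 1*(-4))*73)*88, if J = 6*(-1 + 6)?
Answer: 269808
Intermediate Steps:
J = 30 (J = 6*5 = 30)
(((J + 16) + 1*(-4))*73)*88 = (((30 + 16) + 1*(-4))*73)*88 = ((46 - 4)*73)*88 = (42*73)*88 = 3066*88 = 269808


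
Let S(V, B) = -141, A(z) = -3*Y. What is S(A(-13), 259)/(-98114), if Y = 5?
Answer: 141/98114 ≈ 0.0014371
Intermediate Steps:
A(z) = -15 (A(z) = -3*5 = -15)
S(A(-13), 259)/(-98114) = -141/(-98114) = -141*(-1/98114) = 141/98114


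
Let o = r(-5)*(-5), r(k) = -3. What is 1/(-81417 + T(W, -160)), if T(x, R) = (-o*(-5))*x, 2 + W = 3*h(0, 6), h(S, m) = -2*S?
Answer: -1/81567 ≈ -1.2260e-5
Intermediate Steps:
W = -2 (W = -2 + 3*(-2*0) = -2 + 3*0 = -2 + 0 = -2)
o = 15 (o = -3*(-5) = 15)
T(x, R) = 75*x (T(x, R) = (-1*15*(-5))*x = (-15*(-5))*x = 75*x)
1/(-81417 + T(W, -160)) = 1/(-81417 + 75*(-2)) = 1/(-81417 - 150) = 1/(-81567) = -1/81567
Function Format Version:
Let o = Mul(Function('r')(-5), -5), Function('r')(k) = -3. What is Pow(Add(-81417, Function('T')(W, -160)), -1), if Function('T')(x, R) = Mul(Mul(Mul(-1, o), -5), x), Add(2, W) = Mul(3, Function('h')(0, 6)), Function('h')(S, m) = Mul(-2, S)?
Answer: Rational(-1, 81567) ≈ -1.2260e-5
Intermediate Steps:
W = -2 (W = Add(-2, Mul(3, Mul(-2, 0))) = Add(-2, Mul(3, 0)) = Add(-2, 0) = -2)
o = 15 (o = Mul(-3, -5) = 15)
Function('T')(x, R) = Mul(75, x) (Function('T')(x, R) = Mul(Mul(Mul(-1, 15), -5), x) = Mul(Mul(-15, -5), x) = Mul(75, x))
Pow(Add(-81417, Function('T')(W, -160)), -1) = Pow(Add(-81417, Mul(75, -2)), -1) = Pow(Add(-81417, -150), -1) = Pow(-81567, -1) = Rational(-1, 81567)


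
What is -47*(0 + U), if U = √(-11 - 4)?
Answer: -47*I*√15 ≈ -182.03*I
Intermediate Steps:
U = I*√15 (U = √(-15) = I*√15 ≈ 3.873*I)
-47*(0 + U) = -47*(0 + I*√15) = -47*I*√15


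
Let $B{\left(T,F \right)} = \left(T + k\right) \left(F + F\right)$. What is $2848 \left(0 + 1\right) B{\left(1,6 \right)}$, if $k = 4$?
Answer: $170880$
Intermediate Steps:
$B{\left(T,F \right)} = 2 F \left(4 + T\right)$ ($B{\left(T,F \right)} = \left(T + 4\right) \left(F + F\right) = \left(4 + T\right) 2 F = 2 F \left(4 + T\right)$)
$2848 \left(0 + 1\right) B{\left(1,6 \right)} = 2848 \left(0 + 1\right) 2 \cdot 6 \left(4 + 1\right) = 2848 \cdot 1 \cdot 2 \cdot 6 \cdot 5 = 2848 \cdot 1 \cdot 60 = 2848 \cdot 60 = 170880$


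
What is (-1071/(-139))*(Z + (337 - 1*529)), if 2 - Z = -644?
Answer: 486234/139 ≈ 3498.1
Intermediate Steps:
Z = 646 (Z = 2 - 1*(-644) = 2 + 644 = 646)
(-1071/(-139))*(Z + (337 - 1*529)) = (-1071/(-139))*(646 + (337 - 1*529)) = (-1071*(-1/139))*(646 + (337 - 529)) = 1071*(646 - 192)/139 = (1071/139)*454 = 486234/139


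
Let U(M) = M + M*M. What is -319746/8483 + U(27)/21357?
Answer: -36097366/958579 ≈ -37.657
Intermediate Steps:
U(M) = M + M²
-319746/8483 + U(27)/21357 = -319746/8483 + (27*(1 + 27))/21357 = -319746*1/8483 + (27*28)*(1/21357) = -319746/8483 + 756*(1/21357) = -319746/8483 + 4/113 = -36097366/958579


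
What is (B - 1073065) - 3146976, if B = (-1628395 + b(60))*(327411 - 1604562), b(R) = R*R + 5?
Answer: 2075097953249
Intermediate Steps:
b(R) = 5 + R**2 (b(R) = R**2 + 5 = 5 + R**2)
B = 2075102173290 (B = (-1628395 + (5 + 60**2))*(327411 - 1604562) = (-1628395 + (5 + 3600))*(-1277151) = (-1628395 + 3605)*(-1277151) = -1624790*(-1277151) = 2075102173290)
(B - 1073065) - 3146976 = (2075102173290 - 1073065) - 3146976 = 2075101100225 - 3146976 = 2075097953249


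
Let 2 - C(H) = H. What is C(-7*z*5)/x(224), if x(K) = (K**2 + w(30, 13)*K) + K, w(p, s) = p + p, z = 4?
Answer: 71/31920 ≈ 0.0022243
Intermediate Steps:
w(p, s) = 2*p
x(K) = K**2 + 61*K (x(K) = (K**2 + (2*30)*K) + K = (K**2 + 60*K) + K = K**2 + 61*K)
C(H) = 2 - H
C(-7*z*5)/x(224) = (2 - (-7*4)*5)/((224*(61 + 224))) = (2 - (-28)*5)/((224*285)) = (2 - 1*(-140))/63840 = (2 + 140)*(1/63840) = 142*(1/63840) = 71/31920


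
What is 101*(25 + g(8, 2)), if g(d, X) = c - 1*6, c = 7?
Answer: 2626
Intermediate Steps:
g(d, X) = 1 (g(d, X) = 7 - 1*6 = 7 - 6 = 1)
101*(25 + g(8, 2)) = 101*(25 + 1) = 101*26 = 2626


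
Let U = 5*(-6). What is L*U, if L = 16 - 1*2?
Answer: -420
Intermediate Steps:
L = 14 (L = 16 - 2 = 14)
U = -30
L*U = 14*(-30) = -420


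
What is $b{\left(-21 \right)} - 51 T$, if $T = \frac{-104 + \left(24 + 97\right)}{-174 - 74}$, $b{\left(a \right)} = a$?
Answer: $- \frac{4341}{248} \approx -17.504$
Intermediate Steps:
$T = - \frac{17}{248}$ ($T = \frac{-104 + 121}{-248} = 17 \left(- \frac{1}{248}\right) = - \frac{17}{248} \approx -0.068548$)
$b{\left(-21 \right)} - 51 T = -21 - - \frac{867}{248} = -21 + \frac{867}{248} = - \frac{4341}{248}$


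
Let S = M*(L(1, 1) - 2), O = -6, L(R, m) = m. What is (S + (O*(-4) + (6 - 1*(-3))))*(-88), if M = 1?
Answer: -2816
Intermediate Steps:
S = -1 (S = 1*(1 - 2) = 1*(-1) = -1)
(S + (O*(-4) + (6 - 1*(-3))))*(-88) = (-1 + (-6*(-4) + (6 - 1*(-3))))*(-88) = (-1 + (24 + (6 + 3)))*(-88) = (-1 + (24 + 9))*(-88) = (-1 + 33)*(-88) = 32*(-88) = -2816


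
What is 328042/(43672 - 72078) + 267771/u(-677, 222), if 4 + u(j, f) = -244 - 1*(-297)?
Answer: 77451316/14203 ≈ 5453.2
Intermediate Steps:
u(j, f) = 49 (u(j, f) = -4 + (-244 - 1*(-297)) = -4 + (-244 + 297) = -4 + 53 = 49)
328042/(43672 - 72078) + 267771/u(-677, 222) = 328042/(43672 - 72078) + 267771/49 = 328042/(-28406) + 267771*(1/49) = 328042*(-1/28406) + 38253/7 = -164021/14203 + 38253/7 = 77451316/14203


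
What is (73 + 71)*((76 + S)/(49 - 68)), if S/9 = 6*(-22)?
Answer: 160128/19 ≈ 8427.8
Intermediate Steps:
S = -1188 (S = 9*(6*(-22)) = 9*(-132) = -1188)
(73 + 71)*((76 + S)/(49 - 68)) = (73 + 71)*((76 - 1188)/(49 - 68)) = 144*(-1112/(-19)) = 144*(-1112*(-1/19)) = 144*(1112/19) = 160128/19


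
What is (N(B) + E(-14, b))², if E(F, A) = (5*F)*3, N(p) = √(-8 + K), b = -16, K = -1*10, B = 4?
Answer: 44082 - 1260*I*√2 ≈ 44082.0 - 1781.9*I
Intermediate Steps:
K = -10
N(p) = 3*I*√2 (N(p) = √(-8 - 10) = √(-18) = 3*I*√2)
E(F, A) = 15*F
(N(B) + E(-14, b))² = (3*I*√2 + 15*(-14))² = (3*I*√2 - 210)² = (-210 + 3*I*√2)²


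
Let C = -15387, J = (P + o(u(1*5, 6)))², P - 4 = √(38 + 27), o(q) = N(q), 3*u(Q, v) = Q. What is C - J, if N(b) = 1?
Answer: -15477 - 10*√65 ≈ -15558.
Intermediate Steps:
u(Q, v) = Q/3
o(q) = 1
P = 4 + √65 (P = 4 + √(38 + 27) = 4 + √65 ≈ 12.062)
J = (5 + √65)² (J = ((4 + √65) + 1)² = (5 + √65)² ≈ 170.62)
C - J = -15387 - (5 + √65)²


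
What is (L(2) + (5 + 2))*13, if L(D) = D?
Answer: 117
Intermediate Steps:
(L(2) + (5 + 2))*13 = (2 + (5 + 2))*13 = (2 + 7)*13 = 9*13 = 117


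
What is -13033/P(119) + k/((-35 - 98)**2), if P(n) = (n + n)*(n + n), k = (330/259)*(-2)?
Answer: -1219335427/5296157356 ≈ -0.23023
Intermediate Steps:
k = -660/259 (k = (330*(1/259))*(-2) = (330/259)*(-2) = -660/259 ≈ -2.5483)
P(n) = 4*n**2 (P(n) = (2*n)*(2*n) = 4*n**2)
-13033/P(119) + k/((-35 - 98)**2) = -13033/(4*119**2) - 660/(259*(-35 - 98)**2) = -13033/(4*14161) - 660/(259*((-133)**2)) = -13033/56644 - 660/259/17689 = -13033*1/56644 - 660/259*1/17689 = -13033/56644 - 660/4581451 = -1219335427/5296157356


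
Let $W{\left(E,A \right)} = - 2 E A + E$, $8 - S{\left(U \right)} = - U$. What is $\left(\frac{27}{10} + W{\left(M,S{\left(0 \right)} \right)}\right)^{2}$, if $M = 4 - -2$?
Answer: $\frac{762129}{100} \approx 7621.3$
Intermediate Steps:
$S{\left(U \right)} = 8 + U$ ($S{\left(U \right)} = 8 - - U = 8 + U$)
$M = 6$ ($M = 4 + 2 = 6$)
$W{\left(E,A \right)} = E - 2 A E$ ($W{\left(E,A \right)} = - 2 A E + E = E - 2 A E$)
$\left(\frac{27}{10} + W{\left(M,S{\left(0 \right)} \right)}\right)^{2} = \left(\frac{27}{10} + 6 \left(1 - 2 \left(8 + 0\right)\right)\right)^{2} = \left(27 \cdot \frac{1}{10} + 6 \left(1 - 16\right)\right)^{2} = \left(\frac{27}{10} + 6 \left(1 - 16\right)\right)^{2} = \left(\frac{27}{10} + 6 \left(-15\right)\right)^{2} = \left(\frac{27}{10} - 90\right)^{2} = \left(- \frac{873}{10}\right)^{2} = \frac{762129}{100}$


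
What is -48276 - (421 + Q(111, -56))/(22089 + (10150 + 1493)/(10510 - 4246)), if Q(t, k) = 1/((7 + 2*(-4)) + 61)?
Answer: -11133828999354/230628565 ≈ -48276.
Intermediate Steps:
Q(t, k) = 1/60 (Q(t, k) = 1/((7 - 8) + 61) = 1/(-1 + 61) = 1/60)
-48276 - (421 + Q(111, -56))/(22089 + (10150 + 1493)/(10510 - 4246)) = -48276 - (421 + 1/60)/(22089 + (10150 + 1493)/(10510 - 4246)) = -48276 - 25261/(60*(22089 + 11643/6264)) = -48276 - 25261/(60*(22089 + 11643*(1/6264))) = -48276 - 25261/(60*(22089 + 3881/2088)) = -48276 - 25261/(60*46125713/2088) = -48276 - 25261*2088/(60*46125713) = -48276 - 1*4395414/230628565 = -48276 - 4395414/230628565 = -11133828999354/230628565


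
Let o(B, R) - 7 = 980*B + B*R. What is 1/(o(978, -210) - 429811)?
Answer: 1/323256 ≈ 3.0935e-6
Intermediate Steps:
o(B, R) = 7 + 980*B + B*R (o(B, R) = 7 + (980*B + B*R) = 7 + 980*B + B*R)
1/(o(978, -210) - 429811) = 1/((7 + 980*978 + 978*(-210)) - 429811) = 1/((7 + 958440 - 205380) - 429811) = 1/(753067 - 429811) = 1/323256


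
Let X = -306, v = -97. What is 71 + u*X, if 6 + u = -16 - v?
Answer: -22879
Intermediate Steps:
u = 75 (u = -6 + (-16 - 1*(-97)) = -6 + (-16 + 97) = -6 + 81 = 75)
71 + u*X = 71 + 75*(-306) = 71 - 22950 = -22879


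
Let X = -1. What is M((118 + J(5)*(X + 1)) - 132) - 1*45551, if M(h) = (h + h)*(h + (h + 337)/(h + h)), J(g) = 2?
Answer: -44836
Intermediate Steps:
M(h) = 2*h*(h + (337 + h)/(2*h)) (M(h) = (2*h)*(h + (337 + h)/((2*h))) = (2*h)*(h + (337 + h)*(1/(2*h))) = (2*h)*(h + (337 + h)/(2*h)) = 2*h*(h + (337 + h)/(2*h)))
M((118 + J(5)*(X + 1)) - 132) - 1*45551 = (337 + ((118 + 2*(-1 + 1)) - 132) + 2*((118 + 2*(-1 + 1)) - 132)²) - 1*45551 = (337 + ((118 + 2*0) - 132) + 2*((118 + 2*0) - 132)²) - 45551 = (337 + ((118 + 0) - 132) + 2*((118 + 0) - 132)²) - 45551 = (337 + (118 - 132) + 2*(118 - 132)²) - 45551 = (337 - 14 + 2*(-14)²) - 45551 = (337 - 14 + 2*196) - 45551 = (337 - 14 + 392) - 45551 = 715 - 45551 = -44836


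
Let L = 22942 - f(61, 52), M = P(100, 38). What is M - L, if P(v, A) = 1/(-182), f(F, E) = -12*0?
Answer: -4175445/182 ≈ -22942.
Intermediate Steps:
f(F, E) = 0
P(v, A) = -1/182
M = -1/182 ≈ -0.0054945
L = 22942 (L = 22942 - 1*0 = 22942 + 0 = 22942)
M - L = -1/182 - 1*22942 = -1/182 - 22942 = -4175445/182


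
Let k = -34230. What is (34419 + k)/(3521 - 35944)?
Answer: -189/32423 ≈ -0.0058292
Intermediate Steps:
(34419 + k)/(3521 - 35944) = (34419 - 34230)/(3521 - 35944) = 189/(-32423) = 189*(-1/32423) = -189/32423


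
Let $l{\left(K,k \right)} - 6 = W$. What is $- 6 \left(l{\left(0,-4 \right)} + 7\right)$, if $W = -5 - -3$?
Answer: $-66$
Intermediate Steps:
$W = -2$ ($W = -5 + 3 = -2$)
$l{\left(K,k \right)} = 4$ ($l{\left(K,k \right)} = 6 - 2 = 4$)
$- 6 \left(l{\left(0,-4 \right)} + 7\right) = - 6 \left(4 + 7\right) = \left(-6\right) 11 = -66$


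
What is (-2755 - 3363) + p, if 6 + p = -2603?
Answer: -8727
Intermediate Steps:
p = -2609 (p = -6 - 2603 = -2609)
(-2755 - 3363) + p = (-2755 - 3363) - 2609 = -6118 - 2609 = -8727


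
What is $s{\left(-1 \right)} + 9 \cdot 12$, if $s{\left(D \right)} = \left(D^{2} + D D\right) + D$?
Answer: $109$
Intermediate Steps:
$s{\left(D \right)} = D + 2 D^{2}$ ($s{\left(D \right)} = \left(D^{2} + D^{2}\right) + D = 2 D^{2} + D = D + 2 D^{2}$)
$s{\left(-1 \right)} + 9 \cdot 12 = - (1 + 2 \left(-1\right)) + 9 \cdot 12 = - (1 - 2) + 108 = \left(-1\right) \left(-1\right) + 108 = 1 + 108 = 109$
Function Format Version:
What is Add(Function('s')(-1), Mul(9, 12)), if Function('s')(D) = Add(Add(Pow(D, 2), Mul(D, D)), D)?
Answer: 109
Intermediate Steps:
Function('s')(D) = Add(D, Mul(2, Pow(D, 2))) (Function('s')(D) = Add(Add(Pow(D, 2), Pow(D, 2)), D) = Add(Mul(2, Pow(D, 2)), D) = Add(D, Mul(2, Pow(D, 2))))
Add(Function('s')(-1), Mul(9, 12)) = Add(Mul(-1, Add(1, Mul(2, -1))), Mul(9, 12)) = Add(Mul(-1, Add(1, -2)), 108) = Add(Mul(-1, -1), 108) = Add(1, 108) = 109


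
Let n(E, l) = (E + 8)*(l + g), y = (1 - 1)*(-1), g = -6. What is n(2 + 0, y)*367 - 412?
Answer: -22432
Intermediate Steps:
y = 0 (y = 0*(-1) = 0)
n(E, l) = (-6 + l)*(8 + E) (n(E, l) = (E + 8)*(l - 6) = (8 + E)*(-6 + l) = (-6 + l)*(8 + E))
n(2 + 0, y)*367 - 412 = (-48 - 6*(2 + 0) + 8*0 + (2 + 0)*0)*367 - 412 = (-48 - 6*2 + 0 + 2*0)*367 - 412 = (-48 - 12 + 0 + 0)*367 - 412 = -60*367 - 412 = -22020 - 412 = -22432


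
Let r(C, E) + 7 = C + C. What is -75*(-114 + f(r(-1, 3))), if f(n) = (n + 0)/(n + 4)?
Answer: 8415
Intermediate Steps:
r(C, E) = -7 + 2*C (r(C, E) = -7 + (C + C) = -7 + 2*C)
f(n) = n/(4 + n)
-75*(-114 + f(r(-1, 3))) = -75*(-114 + (-7 + 2*(-1))/(4 + (-7 + 2*(-1)))) = -75*(-114 + (-7 - 2)/(4 + (-7 - 2))) = -75*(-114 - 9/(4 - 9)) = -75*(-114 - 9/(-5)) = -75*(-114 - 9*(-⅕)) = -75*(-114 + 9/5) = -75*(-561/5) = 8415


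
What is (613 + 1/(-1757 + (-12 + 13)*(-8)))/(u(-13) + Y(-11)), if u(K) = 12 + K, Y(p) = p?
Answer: -90162/1765 ≈ -51.083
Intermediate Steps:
(613 + 1/(-1757 + (-12 + 13)*(-8)))/(u(-13) + Y(-11)) = (613 + 1/(-1757 + (-12 + 13)*(-8)))/((12 - 13) - 11) = (613 + 1/(-1757 + 1*(-8)))/(-1 - 11) = (613 + 1/(-1757 - 8))/(-12) = (613 + 1/(-1765))*(-1/12) = (613 - 1/1765)*(-1/12) = (1081944/1765)*(-1/12) = -90162/1765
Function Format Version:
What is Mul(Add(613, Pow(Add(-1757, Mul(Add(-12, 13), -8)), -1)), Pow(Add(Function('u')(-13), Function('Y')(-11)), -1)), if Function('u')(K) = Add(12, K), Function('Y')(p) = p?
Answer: Rational(-90162, 1765) ≈ -51.083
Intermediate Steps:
Mul(Add(613, Pow(Add(-1757, Mul(Add(-12, 13), -8)), -1)), Pow(Add(Function('u')(-13), Function('Y')(-11)), -1)) = Mul(Add(613, Pow(Add(-1757, Mul(Add(-12, 13), -8)), -1)), Pow(Add(Add(12, -13), -11), -1)) = Mul(Add(613, Pow(Add(-1757, Mul(1, -8)), -1)), Pow(Add(-1, -11), -1)) = Mul(Add(613, Pow(Add(-1757, -8), -1)), Pow(-12, -1)) = Mul(Add(613, Pow(-1765, -1)), Rational(-1, 12)) = Mul(Add(613, Rational(-1, 1765)), Rational(-1, 12)) = Mul(Rational(1081944, 1765), Rational(-1, 12)) = Rational(-90162, 1765)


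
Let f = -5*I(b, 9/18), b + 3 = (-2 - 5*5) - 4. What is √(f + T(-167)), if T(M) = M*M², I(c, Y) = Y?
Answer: I*√18629862/2 ≈ 2158.1*I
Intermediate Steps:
b = -34 (b = -3 + ((-2 - 5*5) - 4) = -3 + ((-2 - 25) - 4) = -3 + (-27 - 4) = -3 - 31 = -34)
T(M) = M³
f = -5/2 (f = -45/18 = -5*½ = -5/2 ≈ -2.5000)
√(f + T(-167)) = √(-5/2 + (-167)³) = √(-5/2 - 4657463) = √(-9314931/2) = I*√18629862/2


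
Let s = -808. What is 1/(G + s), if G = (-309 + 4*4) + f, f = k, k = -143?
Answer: -1/1244 ≈ -0.00080386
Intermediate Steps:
f = -143
G = -436 (G = (-309 + 4*4) - 143 = (-309 + 16) - 143 = -293 - 143 = -436)
1/(G + s) = 1/(-436 - 808) = 1/(-1244) = -1/1244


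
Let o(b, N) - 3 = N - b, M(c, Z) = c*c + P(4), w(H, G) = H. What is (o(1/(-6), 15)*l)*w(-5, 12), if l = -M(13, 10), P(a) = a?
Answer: 94285/6 ≈ 15714.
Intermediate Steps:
M(c, Z) = 4 + c**2 (M(c, Z) = c*c + 4 = c**2 + 4 = 4 + c**2)
o(b, N) = 3 + N - b (o(b, N) = 3 + (N - b) = 3 + N - b)
l = -173 (l = -(4 + 13**2) = -(4 + 169) = -1*173 = -173)
(o(1/(-6), 15)*l)*w(-5, 12) = ((3 + 15 - 1/(-6))*(-173))*(-5) = ((3 + 15 - 1*(-1/6))*(-173))*(-5) = ((3 + 15 + 1/6)*(-173))*(-5) = ((109/6)*(-173))*(-5) = -18857/6*(-5) = 94285/6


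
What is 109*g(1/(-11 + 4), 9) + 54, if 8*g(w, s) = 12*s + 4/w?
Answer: 1144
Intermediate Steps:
g(w, s) = 1/(2*w) + 3*s/2 (g(w, s) = (12*s + 4/w)/8 = (4/w + 12*s)/8 = 1/(2*w) + 3*s/2)
109*g(1/(-11 + 4), 9) + 54 = 109*((1 + 3*9/(-11 + 4))/(2*(1/(-11 + 4)))) + 54 = 109*((1 + 3*9/(-7))/(2*(1/(-7)))) + 54 = 109*((1 + 3*9*(-⅐))/(2*(-⅐))) + 54 = 109*((½)*(-7)*(1 - 27/7)) + 54 = 109*((½)*(-7)*(-20/7)) + 54 = 109*10 + 54 = 1090 + 54 = 1144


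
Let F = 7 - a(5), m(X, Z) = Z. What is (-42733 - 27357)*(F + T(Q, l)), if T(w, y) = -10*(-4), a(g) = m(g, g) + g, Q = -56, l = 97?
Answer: -2593330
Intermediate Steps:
a(g) = 2*g (a(g) = g + g = 2*g)
T(w, y) = 40
F = -3 (F = 7 - 2*5 = 7 - 1*10 = 7 - 10 = -3)
(-42733 - 27357)*(F + T(Q, l)) = (-42733 - 27357)*(-3 + 40) = -70090*37 = -2593330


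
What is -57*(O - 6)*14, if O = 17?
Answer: -8778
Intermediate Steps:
-57*(O - 6)*14 = -57*(17 - 6)*14 = -627*14 = -57*154 = -8778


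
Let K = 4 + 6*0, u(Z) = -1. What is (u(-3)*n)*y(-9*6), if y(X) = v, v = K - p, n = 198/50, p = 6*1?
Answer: 198/25 ≈ 7.9200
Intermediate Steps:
K = 4 (K = 4 + 0 = 4)
p = 6
n = 99/25 (n = 198*(1/50) = 99/25 ≈ 3.9600)
v = -2 (v = 4 - 1*6 = 4 - 6 = -2)
y(X) = -2
(u(-3)*n)*y(-9*6) = -1*99/25*(-2) = -99/25*(-2) = 198/25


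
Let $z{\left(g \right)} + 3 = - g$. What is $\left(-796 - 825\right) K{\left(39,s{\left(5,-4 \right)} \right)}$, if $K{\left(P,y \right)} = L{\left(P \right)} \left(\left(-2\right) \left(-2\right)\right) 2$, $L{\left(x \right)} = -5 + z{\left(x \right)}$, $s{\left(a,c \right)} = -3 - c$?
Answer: $609496$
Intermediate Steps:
$z{\left(g \right)} = -3 - g$
$L{\left(x \right)} = -8 - x$ ($L{\left(x \right)} = -5 - \left(3 + x\right) = -8 - x$)
$K{\left(P,y \right)} = -64 - 8 P$ ($K{\left(P,y \right)} = \left(-8 - P\right) \left(\left(-2\right) \left(-2\right)\right) 2 = \left(-8 - P\right) 4 \cdot 2 = \left(-32 - 4 P\right) 2 = -64 - 8 P$)
$\left(-796 - 825\right) K{\left(39,s{\left(5,-4 \right)} \right)} = \left(-796 - 825\right) \left(-64 - 312\right) = - 1621 \left(-64 - 312\right) = \left(-1621\right) \left(-376\right) = 609496$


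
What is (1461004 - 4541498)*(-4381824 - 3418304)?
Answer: 24028247503232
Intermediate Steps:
(1461004 - 4541498)*(-4381824 - 3418304) = -3080494*(-7800128) = 24028247503232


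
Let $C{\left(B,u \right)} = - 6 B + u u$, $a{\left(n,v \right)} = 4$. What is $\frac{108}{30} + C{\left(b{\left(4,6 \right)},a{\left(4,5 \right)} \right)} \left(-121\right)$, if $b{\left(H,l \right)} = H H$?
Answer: $\frac{48418}{5} \approx 9683.6$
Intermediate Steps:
$b{\left(H,l \right)} = H^{2}$
$C{\left(B,u \right)} = u^{2} - 6 B$ ($C{\left(B,u \right)} = - 6 B + u^{2} = u^{2} - 6 B$)
$\frac{108}{30} + C{\left(b{\left(4,6 \right)},a{\left(4,5 \right)} \right)} \left(-121\right) = \frac{108}{30} + \left(4^{2} - 6 \cdot 4^{2}\right) \left(-121\right) = 108 \cdot \frac{1}{30} + \left(16 - 96\right) \left(-121\right) = \frac{18}{5} + \left(16 - 96\right) \left(-121\right) = \frac{18}{5} - -9680 = \frac{18}{5} + 9680 = \frac{48418}{5}$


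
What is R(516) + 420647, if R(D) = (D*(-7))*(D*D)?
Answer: -961296025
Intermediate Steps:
R(D) = -7*D**3 (R(D) = (-7*D)*D**2 = -7*D**3)
R(516) + 420647 = -7*516**3 + 420647 = -7*137388096 + 420647 = -961716672 + 420647 = -961296025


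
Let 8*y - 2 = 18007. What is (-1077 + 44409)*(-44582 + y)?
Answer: -3668562951/2 ≈ -1.8343e+9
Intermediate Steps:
y = 18009/8 (y = ¼ + (⅛)*18007 = ¼ + 18007/8 = 18009/8 ≈ 2251.1)
(-1077 + 44409)*(-44582 + y) = (-1077 + 44409)*(-44582 + 18009/8) = 43332*(-338647/8) = -3668562951/2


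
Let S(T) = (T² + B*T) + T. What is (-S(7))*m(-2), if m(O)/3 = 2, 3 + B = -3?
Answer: -84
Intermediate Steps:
B = -6 (B = -3 - 3 = -6)
S(T) = T² - 5*T (S(T) = (T² - 6*T) + T = T² - 5*T)
m(O) = 6 (m(O) = 3*2 = 6)
(-S(7))*m(-2) = -7*(-5 + 7)*6 = -7*2*6 = -1*14*6 = -14*6 = -84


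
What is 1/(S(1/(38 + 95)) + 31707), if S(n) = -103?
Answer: 1/31604 ≈ 3.1642e-5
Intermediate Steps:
1/(S(1/(38 + 95)) + 31707) = 1/(-103 + 31707) = 1/31604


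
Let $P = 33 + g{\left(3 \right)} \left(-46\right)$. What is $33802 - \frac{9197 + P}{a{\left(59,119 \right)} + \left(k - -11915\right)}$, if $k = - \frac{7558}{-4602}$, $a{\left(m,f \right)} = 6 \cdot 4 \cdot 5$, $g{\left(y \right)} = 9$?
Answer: $\frac{468085260106}{13848157} \approx 33801.0$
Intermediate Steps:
$a{\left(m,f \right)} = 120$ ($a{\left(m,f \right)} = 24 \cdot 5 = 120$)
$k = \frac{3779}{2301}$ ($k = \left(-7558\right) \left(- \frac{1}{4602}\right) = \frac{3779}{2301} \approx 1.6423$)
$P = -381$ ($P = 33 + 9 \left(-46\right) = 33 - 414 = -381$)
$33802 - \frac{9197 + P}{a{\left(59,119 \right)} + \left(k - -11915\right)} = 33802 - \frac{9197 - 381}{120 + \left(\frac{3779}{2301} - -11915\right)} = 33802 - \frac{8816}{120 + \left(\frac{3779}{2301} + 11915\right)} = 33802 - \frac{8816}{120 + \frac{27420194}{2301}} = 33802 - \frac{8816}{\frac{27696314}{2301}} = 33802 - 8816 \cdot \frac{2301}{27696314} = 33802 - \frac{10142808}{13848157} = \frac{468085260106}{13848157}$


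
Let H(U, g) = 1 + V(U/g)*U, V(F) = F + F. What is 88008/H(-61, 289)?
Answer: 8478104/2577 ≈ 3289.9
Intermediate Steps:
V(F) = 2*F
H(U, g) = 1 + 2*U²/g (H(U, g) = 1 + (2*(U/g))*U = 1 + (2*U/g)*U = 1 + 2*U²/g)
88008/H(-61, 289) = 88008/(((289 + 2*(-61)²)/289)) = 88008/(((289 + 2*3721)/289)) = 88008/(((289 + 7442)/289)) = 88008/(((1/289)*7731)) = 88008/(7731/289) = 88008*(289/7731) = 8478104/2577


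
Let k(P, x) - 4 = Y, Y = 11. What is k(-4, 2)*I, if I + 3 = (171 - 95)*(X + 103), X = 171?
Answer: 312315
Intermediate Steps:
k(P, x) = 15 (k(P, x) = 4 + 11 = 15)
I = 20821 (I = -3 + (171 - 95)*(171 + 103) = -3 + 76*274 = -3 + 20824 = 20821)
k(-4, 2)*I = 15*20821 = 312315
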